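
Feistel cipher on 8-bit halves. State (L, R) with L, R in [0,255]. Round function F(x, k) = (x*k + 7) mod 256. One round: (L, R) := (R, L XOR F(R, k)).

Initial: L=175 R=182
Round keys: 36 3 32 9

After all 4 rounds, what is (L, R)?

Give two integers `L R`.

Round 1 (k=36): L=182 R=48
Round 2 (k=3): L=48 R=33
Round 3 (k=32): L=33 R=23
Round 4 (k=9): L=23 R=247

Answer: 23 247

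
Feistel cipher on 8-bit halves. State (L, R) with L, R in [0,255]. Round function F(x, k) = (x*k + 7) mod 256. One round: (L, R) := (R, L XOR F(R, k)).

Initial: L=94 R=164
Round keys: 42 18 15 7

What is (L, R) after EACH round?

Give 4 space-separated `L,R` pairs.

Round 1 (k=42): L=164 R=177
Round 2 (k=18): L=177 R=221
Round 3 (k=15): L=221 R=75
Round 4 (k=7): L=75 R=201

Answer: 164,177 177,221 221,75 75,201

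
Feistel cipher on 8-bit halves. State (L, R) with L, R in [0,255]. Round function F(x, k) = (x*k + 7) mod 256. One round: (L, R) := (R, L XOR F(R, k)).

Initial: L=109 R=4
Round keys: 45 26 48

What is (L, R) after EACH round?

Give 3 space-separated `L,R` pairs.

Round 1 (k=45): L=4 R=214
Round 2 (k=26): L=214 R=199
Round 3 (k=48): L=199 R=129

Answer: 4,214 214,199 199,129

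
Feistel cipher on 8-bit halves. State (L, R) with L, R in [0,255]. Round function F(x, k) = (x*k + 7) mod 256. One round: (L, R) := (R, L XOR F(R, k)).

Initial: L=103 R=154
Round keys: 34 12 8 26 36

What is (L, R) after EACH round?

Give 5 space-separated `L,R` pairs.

Answer: 154,28 28,205 205,115 115,120 120,148

Derivation:
Round 1 (k=34): L=154 R=28
Round 2 (k=12): L=28 R=205
Round 3 (k=8): L=205 R=115
Round 4 (k=26): L=115 R=120
Round 5 (k=36): L=120 R=148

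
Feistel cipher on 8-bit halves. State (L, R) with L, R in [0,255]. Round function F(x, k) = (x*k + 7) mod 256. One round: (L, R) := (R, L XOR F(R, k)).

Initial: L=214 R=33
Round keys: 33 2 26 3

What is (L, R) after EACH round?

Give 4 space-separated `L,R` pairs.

Round 1 (k=33): L=33 R=158
Round 2 (k=2): L=158 R=98
Round 3 (k=26): L=98 R=101
Round 4 (k=3): L=101 R=84

Answer: 33,158 158,98 98,101 101,84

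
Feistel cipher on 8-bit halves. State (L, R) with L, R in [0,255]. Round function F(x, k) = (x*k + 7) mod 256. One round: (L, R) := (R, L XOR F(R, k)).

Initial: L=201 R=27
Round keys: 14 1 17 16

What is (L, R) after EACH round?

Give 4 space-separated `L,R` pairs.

Answer: 27,72 72,84 84,211 211,99

Derivation:
Round 1 (k=14): L=27 R=72
Round 2 (k=1): L=72 R=84
Round 3 (k=17): L=84 R=211
Round 4 (k=16): L=211 R=99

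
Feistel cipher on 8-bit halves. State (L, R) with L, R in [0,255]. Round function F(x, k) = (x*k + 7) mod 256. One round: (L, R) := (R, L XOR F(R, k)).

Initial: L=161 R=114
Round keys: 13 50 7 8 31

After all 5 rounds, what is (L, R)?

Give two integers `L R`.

Answer: 194 239

Derivation:
Round 1 (k=13): L=114 R=112
Round 2 (k=50): L=112 R=149
Round 3 (k=7): L=149 R=106
Round 4 (k=8): L=106 R=194
Round 5 (k=31): L=194 R=239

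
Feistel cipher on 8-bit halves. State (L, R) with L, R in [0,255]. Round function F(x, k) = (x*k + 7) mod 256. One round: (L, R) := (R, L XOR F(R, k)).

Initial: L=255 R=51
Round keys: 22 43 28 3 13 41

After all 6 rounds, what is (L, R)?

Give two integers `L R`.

Round 1 (k=22): L=51 R=150
Round 2 (k=43): L=150 R=10
Round 3 (k=28): L=10 R=137
Round 4 (k=3): L=137 R=168
Round 5 (k=13): L=168 R=6
Round 6 (k=41): L=6 R=85

Answer: 6 85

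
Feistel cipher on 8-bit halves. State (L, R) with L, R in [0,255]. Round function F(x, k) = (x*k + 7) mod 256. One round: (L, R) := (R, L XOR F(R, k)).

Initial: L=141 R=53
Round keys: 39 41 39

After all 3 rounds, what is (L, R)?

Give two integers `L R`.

Round 1 (k=39): L=53 R=151
Round 2 (k=41): L=151 R=3
Round 3 (k=39): L=3 R=235

Answer: 3 235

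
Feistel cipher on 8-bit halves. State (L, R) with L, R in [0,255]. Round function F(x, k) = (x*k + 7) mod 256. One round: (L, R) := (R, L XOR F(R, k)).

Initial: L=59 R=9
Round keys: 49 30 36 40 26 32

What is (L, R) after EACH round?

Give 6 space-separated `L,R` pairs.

Round 1 (k=49): L=9 R=251
Round 2 (k=30): L=251 R=120
Round 3 (k=36): L=120 R=28
Round 4 (k=40): L=28 R=31
Round 5 (k=26): L=31 R=49
Round 6 (k=32): L=49 R=56

Answer: 9,251 251,120 120,28 28,31 31,49 49,56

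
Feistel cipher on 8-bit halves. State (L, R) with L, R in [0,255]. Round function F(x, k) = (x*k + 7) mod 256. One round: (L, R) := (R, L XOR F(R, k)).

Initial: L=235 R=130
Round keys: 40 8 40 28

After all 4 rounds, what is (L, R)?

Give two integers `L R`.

Answer: 115 254

Derivation:
Round 1 (k=40): L=130 R=188
Round 2 (k=8): L=188 R=101
Round 3 (k=40): L=101 R=115
Round 4 (k=28): L=115 R=254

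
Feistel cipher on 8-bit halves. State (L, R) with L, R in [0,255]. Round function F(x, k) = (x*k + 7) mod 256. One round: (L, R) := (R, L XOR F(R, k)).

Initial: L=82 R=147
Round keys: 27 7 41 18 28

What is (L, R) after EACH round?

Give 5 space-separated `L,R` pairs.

Answer: 147,218 218,110 110,127 127,155 155,132

Derivation:
Round 1 (k=27): L=147 R=218
Round 2 (k=7): L=218 R=110
Round 3 (k=41): L=110 R=127
Round 4 (k=18): L=127 R=155
Round 5 (k=28): L=155 R=132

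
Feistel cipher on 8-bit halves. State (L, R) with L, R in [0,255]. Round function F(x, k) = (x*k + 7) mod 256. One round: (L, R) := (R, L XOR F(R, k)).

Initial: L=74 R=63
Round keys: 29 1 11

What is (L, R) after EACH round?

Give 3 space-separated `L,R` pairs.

Answer: 63,96 96,88 88,175

Derivation:
Round 1 (k=29): L=63 R=96
Round 2 (k=1): L=96 R=88
Round 3 (k=11): L=88 R=175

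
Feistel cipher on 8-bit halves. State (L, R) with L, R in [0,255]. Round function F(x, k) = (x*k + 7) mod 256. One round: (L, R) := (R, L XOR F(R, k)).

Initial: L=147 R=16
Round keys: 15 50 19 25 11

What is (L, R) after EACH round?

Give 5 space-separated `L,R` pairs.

Answer: 16,100 100,159 159,176 176,168 168,143

Derivation:
Round 1 (k=15): L=16 R=100
Round 2 (k=50): L=100 R=159
Round 3 (k=19): L=159 R=176
Round 4 (k=25): L=176 R=168
Round 5 (k=11): L=168 R=143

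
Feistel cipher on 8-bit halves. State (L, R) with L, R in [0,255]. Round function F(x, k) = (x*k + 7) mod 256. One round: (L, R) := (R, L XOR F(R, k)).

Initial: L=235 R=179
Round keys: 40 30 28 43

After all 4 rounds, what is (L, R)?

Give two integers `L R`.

Answer: 195 36

Derivation:
Round 1 (k=40): L=179 R=20
Round 2 (k=30): L=20 R=236
Round 3 (k=28): L=236 R=195
Round 4 (k=43): L=195 R=36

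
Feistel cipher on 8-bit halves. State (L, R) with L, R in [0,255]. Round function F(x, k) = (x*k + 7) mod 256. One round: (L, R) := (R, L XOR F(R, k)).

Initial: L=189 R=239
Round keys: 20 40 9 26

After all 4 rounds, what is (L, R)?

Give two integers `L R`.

Answer: 145 25

Derivation:
Round 1 (k=20): L=239 R=14
Round 2 (k=40): L=14 R=216
Round 3 (k=9): L=216 R=145
Round 4 (k=26): L=145 R=25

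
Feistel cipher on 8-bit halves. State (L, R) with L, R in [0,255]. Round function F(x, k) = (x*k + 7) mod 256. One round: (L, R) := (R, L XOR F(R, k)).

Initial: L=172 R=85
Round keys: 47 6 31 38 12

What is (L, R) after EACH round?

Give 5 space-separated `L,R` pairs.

Round 1 (k=47): L=85 R=14
Round 2 (k=6): L=14 R=14
Round 3 (k=31): L=14 R=183
Round 4 (k=38): L=183 R=63
Round 5 (k=12): L=63 R=76

Answer: 85,14 14,14 14,183 183,63 63,76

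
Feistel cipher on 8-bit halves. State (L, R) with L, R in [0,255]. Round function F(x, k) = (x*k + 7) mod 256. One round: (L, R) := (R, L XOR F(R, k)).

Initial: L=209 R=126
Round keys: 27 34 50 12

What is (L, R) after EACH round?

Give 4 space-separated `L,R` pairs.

Answer: 126,128 128,121 121,41 41,138

Derivation:
Round 1 (k=27): L=126 R=128
Round 2 (k=34): L=128 R=121
Round 3 (k=50): L=121 R=41
Round 4 (k=12): L=41 R=138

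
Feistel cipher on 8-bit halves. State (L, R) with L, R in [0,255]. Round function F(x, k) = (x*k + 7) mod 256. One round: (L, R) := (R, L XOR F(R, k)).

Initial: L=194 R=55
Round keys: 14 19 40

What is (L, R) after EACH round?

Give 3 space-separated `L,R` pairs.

Answer: 55,203 203,47 47,148

Derivation:
Round 1 (k=14): L=55 R=203
Round 2 (k=19): L=203 R=47
Round 3 (k=40): L=47 R=148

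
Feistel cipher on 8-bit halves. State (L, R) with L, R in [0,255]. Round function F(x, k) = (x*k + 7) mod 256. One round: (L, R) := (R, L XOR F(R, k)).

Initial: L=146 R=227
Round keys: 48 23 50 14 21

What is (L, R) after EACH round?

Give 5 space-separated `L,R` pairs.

Answer: 227,5 5,153 153,236 236,118 118,89

Derivation:
Round 1 (k=48): L=227 R=5
Round 2 (k=23): L=5 R=153
Round 3 (k=50): L=153 R=236
Round 4 (k=14): L=236 R=118
Round 5 (k=21): L=118 R=89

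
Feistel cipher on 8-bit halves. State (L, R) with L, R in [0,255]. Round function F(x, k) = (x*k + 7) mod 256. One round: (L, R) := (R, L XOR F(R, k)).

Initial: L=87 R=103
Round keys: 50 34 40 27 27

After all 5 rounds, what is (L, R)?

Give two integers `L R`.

Round 1 (k=50): L=103 R=114
Round 2 (k=34): L=114 R=76
Round 3 (k=40): L=76 R=149
Round 4 (k=27): L=149 R=242
Round 5 (k=27): L=242 R=24

Answer: 242 24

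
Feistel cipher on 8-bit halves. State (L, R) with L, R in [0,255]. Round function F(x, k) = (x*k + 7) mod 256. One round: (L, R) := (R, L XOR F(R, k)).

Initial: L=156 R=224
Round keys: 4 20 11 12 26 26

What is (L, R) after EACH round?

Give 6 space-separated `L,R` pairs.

Answer: 224,27 27,195 195,115 115,168 168,100 100,135

Derivation:
Round 1 (k=4): L=224 R=27
Round 2 (k=20): L=27 R=195
Round 3 (k=11): L=195 R=115
Round 4 (k=12): L=115 R=168
Round 5 (k=26): L=168 R=100
Round 6 (k=26): L=100 R=135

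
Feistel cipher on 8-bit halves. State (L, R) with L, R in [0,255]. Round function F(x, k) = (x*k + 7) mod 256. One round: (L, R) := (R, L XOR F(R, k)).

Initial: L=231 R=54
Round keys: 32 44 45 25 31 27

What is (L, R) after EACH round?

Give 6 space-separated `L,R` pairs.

Answer: 54,32 32,177 177,4 4,218 218,105 105,192

Derivation:
Round 1 (k=32): L=54 R=32
Round 2 (k=44): L=32 R=177
Round 3 (k=45): L=177 R=4
Round 4 (k=25): L=4 R=218
Round 5 (k=31): L=218 R=105
Round 6 (k=27): L=105 R=192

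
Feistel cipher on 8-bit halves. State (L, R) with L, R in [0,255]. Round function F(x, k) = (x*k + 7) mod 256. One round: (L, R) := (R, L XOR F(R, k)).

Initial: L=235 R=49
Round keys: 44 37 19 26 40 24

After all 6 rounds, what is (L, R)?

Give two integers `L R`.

Answer: 22 168

Derivation:
Round 1 (k=44): L=49 R=152
Round 2 (k=37): L=152 R=206
Round 3 (k=19): L=206 R=201
Round 4 (k=26): L=201 R=191
Round 5 (k=40): L=191 R=22
Round 6 (k=24): L=22 R=168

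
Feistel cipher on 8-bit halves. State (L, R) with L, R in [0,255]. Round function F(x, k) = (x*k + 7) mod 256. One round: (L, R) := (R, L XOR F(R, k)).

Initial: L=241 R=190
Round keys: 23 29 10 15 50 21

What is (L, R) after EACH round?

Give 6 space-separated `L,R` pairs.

Answer: 190,232 232,241 241,153 153,15 15,108 108,236

Derivation:
Round 1 (k=23): L=190 R=232
Round 2 (k=29): L=232 R=241
Round 3 (k=10): L=241 R=153
Round 4 (k=15): L=153 R=15
Round 5 (k=50): L=15 R=108
Round 6 (k=21): L=108 R=236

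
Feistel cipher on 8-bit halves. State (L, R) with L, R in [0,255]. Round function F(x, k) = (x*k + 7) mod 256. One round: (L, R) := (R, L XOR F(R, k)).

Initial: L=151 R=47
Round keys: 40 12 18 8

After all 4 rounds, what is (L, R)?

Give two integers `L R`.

Round 1 (k=40): L=47 R=200
Round 2 (k=12): L=200 R=72
Round 3 (k=18): L=72 R=223
Round 4 (k=8): L=223 R=183

Answer: 223 183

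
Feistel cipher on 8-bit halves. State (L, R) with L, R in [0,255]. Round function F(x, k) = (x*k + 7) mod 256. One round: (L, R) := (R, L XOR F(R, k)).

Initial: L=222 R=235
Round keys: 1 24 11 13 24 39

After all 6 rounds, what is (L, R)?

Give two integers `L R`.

Answer: 176 217

Derivation:
Round 1 (k=1): L=235 R=44
Round 2 (k=24): L=44 R=204
Round 3 (k=11): L=204 R=231
Round 4 (k=13): L=231 R=14
Round 5 (k=24): L=14 R=176
Round 6 (k=39): L=176 R=217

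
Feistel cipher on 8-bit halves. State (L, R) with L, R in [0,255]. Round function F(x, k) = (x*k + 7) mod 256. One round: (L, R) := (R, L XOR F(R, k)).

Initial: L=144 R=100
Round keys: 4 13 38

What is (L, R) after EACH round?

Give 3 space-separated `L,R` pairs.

Round 1 (k=4): L=100 R=7
Round 2 (k=13): L=7 R=6
Round 3 (k=38): L=6 R=236

Answer: 100,7 7,6 6,236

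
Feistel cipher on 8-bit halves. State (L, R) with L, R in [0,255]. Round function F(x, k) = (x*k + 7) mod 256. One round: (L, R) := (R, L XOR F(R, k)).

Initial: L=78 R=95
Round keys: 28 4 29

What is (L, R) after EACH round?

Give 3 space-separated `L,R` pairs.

Round 1 (k=28): L=95 R=37
Round 2 (k=4): L=37 R=196
Round 3 (k=29): L=196 R=30

Answer: 95,37 37,196 196,30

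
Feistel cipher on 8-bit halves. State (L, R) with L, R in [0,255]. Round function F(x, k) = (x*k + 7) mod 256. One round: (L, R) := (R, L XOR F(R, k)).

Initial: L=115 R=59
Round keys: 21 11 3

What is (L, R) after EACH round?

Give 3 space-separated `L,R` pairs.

Round 1 (k=21): L=59 R=173
Round 2 (k=11): L=173 R=77
Round 3 (k=3): L=77 R=67

Answer: 59,173 173,77 77,67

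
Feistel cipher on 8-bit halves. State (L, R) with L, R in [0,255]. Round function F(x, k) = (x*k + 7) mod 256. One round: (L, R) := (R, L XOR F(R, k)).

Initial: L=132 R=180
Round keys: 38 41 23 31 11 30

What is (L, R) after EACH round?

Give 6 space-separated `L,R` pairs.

Answer: 180,59 59,206 206,178 178,91 91,66 66,152

Derivation:
Round 1 (k=38): L=180 R=59
Round 2 (k=41): L=59 R=206
Round 3 (k=23): L=206 R=178
Round 4 (k=31): L=178 R=91
Round 5 (k=11): L=91 R=66
Round 6 (k=30): L=66 R=152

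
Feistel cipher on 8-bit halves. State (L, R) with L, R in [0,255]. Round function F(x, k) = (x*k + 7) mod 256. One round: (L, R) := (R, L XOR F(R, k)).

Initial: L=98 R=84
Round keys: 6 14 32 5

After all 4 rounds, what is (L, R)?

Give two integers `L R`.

Answer: 186 96

Derivation:
Round 1 (k=6): L=84 R=157
Round 2 (k=14): L=157 R=201
Round 3 (k=32): L=201 R=186
Round 4 (k=5): L=186 R=96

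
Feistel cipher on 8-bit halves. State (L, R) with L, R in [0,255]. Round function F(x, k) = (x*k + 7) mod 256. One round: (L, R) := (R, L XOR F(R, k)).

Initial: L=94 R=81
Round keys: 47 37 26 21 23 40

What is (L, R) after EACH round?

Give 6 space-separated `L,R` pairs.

Round 1 (k=47): L=81 R=184
Round 2 (k=37): L=184 R=206
Round 3 (k=26): L=206 R=75
Round 4 (k=21): L=75 R=224
Round 5 (k=23): L=224 R=108
Round 6 (k=40): L=108 R=7

Answer: 81,184 184,206 206,75 75,224 224,108 108,7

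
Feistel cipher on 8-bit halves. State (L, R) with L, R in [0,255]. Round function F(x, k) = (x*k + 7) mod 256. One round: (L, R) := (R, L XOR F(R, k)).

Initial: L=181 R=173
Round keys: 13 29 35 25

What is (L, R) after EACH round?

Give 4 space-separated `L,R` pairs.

Round 1 (k=13): L=173 R=101
Round 2 (k=29): L=101 R=213
Round 3 (k=35): L=213 R=67
Round 4 (k=25): L=67 R=71

Answer: 173,101 101,213 213,67 67,71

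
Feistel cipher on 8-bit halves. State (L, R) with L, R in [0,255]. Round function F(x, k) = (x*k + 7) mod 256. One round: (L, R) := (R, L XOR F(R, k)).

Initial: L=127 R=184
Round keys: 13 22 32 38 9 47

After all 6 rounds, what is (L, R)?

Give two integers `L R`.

Answer: 162 43

Derivation:
Round 1 (k=13): L=184 R=32
Round 2 (k=22): L=32 R=127
Round 3 (k=32): L=127 R=199
Round 4 (k=38): L=199 R=238
Round 5 (k=9): L=238 R=162
Round 6 (k=47): L=162 R=43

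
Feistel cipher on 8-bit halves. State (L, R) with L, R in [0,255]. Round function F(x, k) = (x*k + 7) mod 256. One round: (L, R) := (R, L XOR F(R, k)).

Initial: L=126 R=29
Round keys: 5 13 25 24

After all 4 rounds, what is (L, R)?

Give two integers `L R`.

Answer: 137 119

Derivation:
Round 1 (k=5): L=29 R=230
Round 2 (k=13): L=230 R=168
Round 3 (k=25): L=168 R=137
Round 4 (k=24): L=137 R=119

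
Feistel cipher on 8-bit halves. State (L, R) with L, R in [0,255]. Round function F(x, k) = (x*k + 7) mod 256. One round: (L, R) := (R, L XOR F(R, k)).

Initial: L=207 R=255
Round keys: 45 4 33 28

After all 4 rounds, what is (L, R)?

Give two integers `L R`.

Answer: 62 107

Derivation:
Round 1 (k=45): L=255 R=21
Round 2 (k=4): L=21 R=164
Round 3 (k=33): L=164 R=62
Round 4 (k=28): L=62 R=107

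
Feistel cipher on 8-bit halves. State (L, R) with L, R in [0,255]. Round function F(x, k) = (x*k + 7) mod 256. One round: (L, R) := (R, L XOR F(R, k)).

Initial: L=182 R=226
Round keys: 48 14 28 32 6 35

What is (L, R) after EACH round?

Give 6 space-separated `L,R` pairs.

Answer: 226,209 209,151 151,90 90,208 208,189 189,14

Derivation:
Round 1 (k=48): L=226 R=209
Round 2 (k=14): L=209 R=151
Round 3 (k=28): L=151 R=90
Round 4 (k=32): L=90 R=208
Round 5 (k=6): L=208 R=189
Round 6 (k=35): L=189 R=14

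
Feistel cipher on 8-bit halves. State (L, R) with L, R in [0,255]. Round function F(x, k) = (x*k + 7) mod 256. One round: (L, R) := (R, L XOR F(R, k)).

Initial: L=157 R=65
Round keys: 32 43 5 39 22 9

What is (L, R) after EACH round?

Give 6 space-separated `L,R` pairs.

Answer: 65,186 186,4 4,161 161,138 138,66 66,211

Derivation:
Round 1 (k=32): L=65 R=186
Round 2 (k=43): L=186 R=4
Round 3 (k=5): L=4 R=161
Round 4 (k=39): L=161 R=138
Round 5 (k=22): L=138 R=66
Round 6 (k=9): L=66 R=211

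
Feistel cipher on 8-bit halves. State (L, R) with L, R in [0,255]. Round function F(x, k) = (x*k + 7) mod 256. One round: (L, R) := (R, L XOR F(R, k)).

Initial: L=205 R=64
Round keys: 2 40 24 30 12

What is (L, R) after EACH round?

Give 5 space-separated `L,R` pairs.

Answer: 64,74 74,215 215,101 101,10 10,26

Derivation:
Round 1 (k=2): L=64 R=74
Round 2 (k=40): L=74 R=215
Round 3 (k=24): L=215 R=101
Round 4 (k=30): L=101 R=10
Round 5 (k=12): L=10 R=26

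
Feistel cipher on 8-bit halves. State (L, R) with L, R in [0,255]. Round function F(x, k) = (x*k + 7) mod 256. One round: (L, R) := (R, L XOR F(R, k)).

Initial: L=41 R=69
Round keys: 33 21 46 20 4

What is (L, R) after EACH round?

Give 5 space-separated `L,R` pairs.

Round 1 (k=33): L=69 R=197
Round 2 (k=21): L=197 R=117
Round 3 (k=46): L=117 R=200
Round 4 (k=20): L=200 R=210
Round 5 (k=4): L=210 R=135

Answer: 69,197 197,117 117,200 200,210 210,135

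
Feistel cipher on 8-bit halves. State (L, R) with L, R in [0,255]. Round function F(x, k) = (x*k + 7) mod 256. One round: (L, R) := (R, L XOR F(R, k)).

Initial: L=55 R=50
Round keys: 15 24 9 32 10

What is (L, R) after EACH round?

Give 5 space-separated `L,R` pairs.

Answer: 50,194 194,5 5,246 246,194 194,109

Derivation:
Round 1 (k=15): L=50 R=194
Round 2 (k=24): L=194 R=5
Round 3 (k=9): L=5 R=246
Round 4 (k=32): L=246 R=194
Round 5 (k=10): L=194 R=109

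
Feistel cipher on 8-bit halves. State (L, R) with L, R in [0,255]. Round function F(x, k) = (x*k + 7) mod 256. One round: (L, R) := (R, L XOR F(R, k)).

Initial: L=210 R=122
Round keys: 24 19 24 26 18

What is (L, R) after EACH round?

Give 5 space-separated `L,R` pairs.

Answer: 122,165 165,60 60,2 2,7 7,135

Derivation:
Round 1 (k=24): L=122 R=165
Round 2 (k=19): L=165 R=60
Round 3 (k=24): L=60 R=2
Round 4 (k=26): L=2 R=7
Round 5 (k=18): L=7 R=135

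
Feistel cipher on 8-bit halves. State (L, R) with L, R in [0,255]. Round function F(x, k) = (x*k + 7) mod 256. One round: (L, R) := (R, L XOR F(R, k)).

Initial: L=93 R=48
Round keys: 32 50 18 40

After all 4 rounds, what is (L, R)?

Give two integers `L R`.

Round 1 (k=32): L=48 R=90
Round 2 (k=50): L=90 R=171
Round 3 (k=18): L=171 R=87
Round 4 (k=40): L=87 R=52

Answer: 87 52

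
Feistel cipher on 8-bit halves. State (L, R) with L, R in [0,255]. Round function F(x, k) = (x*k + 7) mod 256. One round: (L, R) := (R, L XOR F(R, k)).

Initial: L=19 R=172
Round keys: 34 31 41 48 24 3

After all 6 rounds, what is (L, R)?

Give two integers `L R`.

Answer: 253 14

Derivation:
Round 1 (k=34): L=172 R=204
Round 2 (k=31): L=204 R=23
Round 3 (k=41): L=23 R=122
Round 4 (k=48): L=122 R=240
Round 5 (k=24): L=240 R=253
Round 6 (k=3): L=253 R=14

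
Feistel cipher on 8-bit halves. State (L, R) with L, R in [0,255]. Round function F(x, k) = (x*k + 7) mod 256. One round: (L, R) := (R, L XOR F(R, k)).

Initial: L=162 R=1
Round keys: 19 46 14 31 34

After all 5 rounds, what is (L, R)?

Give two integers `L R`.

Round 1 (k=19): L=1 R=184
Round 2 (k=46): L=184 R=22
Round 3 (k=14): L=22 R=131
Round 4 (k=31): L=131 R=242
Round 5 (k=34): L=242 R=168

Answer: 242 168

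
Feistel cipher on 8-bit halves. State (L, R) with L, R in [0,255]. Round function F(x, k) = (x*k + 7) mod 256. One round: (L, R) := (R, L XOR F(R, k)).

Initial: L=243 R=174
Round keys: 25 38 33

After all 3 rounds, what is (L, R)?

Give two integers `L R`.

Round 1 (k=25): L=174 R=246
Round 2 (k=38): L=246 R=37
Round 3 (k=33): L=37 R=58

Answer: 37 58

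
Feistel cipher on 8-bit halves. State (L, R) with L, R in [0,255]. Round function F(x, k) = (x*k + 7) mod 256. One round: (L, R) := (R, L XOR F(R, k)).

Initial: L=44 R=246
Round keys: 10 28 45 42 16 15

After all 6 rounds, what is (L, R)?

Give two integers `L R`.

Answer: 232 255

Derivation:
Round 1 (k=10): L=246 R=143
Round 2 (k=28): L=143 R=93
Round 3 (k=45): L=93 R=239
Round 4 (k=42): L=239 R=96
Round 5 (k=16): L=96 R=232
Round 6 (k=15): L=232 R=255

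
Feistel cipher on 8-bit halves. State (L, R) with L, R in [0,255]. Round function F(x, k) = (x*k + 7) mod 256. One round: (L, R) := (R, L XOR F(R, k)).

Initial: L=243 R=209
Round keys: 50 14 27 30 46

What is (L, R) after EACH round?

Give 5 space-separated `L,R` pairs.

Round 1 (k=50): L=209 R=42
Round 2 (k=14): L=42 R=130
Round 3 (k=27): L=130 R=151
Round 4 (k=30): L=151 R=59
Round 5 (k=46): L=59 R=54

Answer: 209,42 42,130 130,151 151,59 59,54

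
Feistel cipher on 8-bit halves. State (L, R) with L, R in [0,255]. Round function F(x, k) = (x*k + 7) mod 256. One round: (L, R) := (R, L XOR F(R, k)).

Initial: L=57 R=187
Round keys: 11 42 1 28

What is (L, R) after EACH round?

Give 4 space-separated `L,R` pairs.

Round 1 (k=11): L=187 R=41
Round 2 (k=42): L=41 R=122
Round 3 (k=1): L=122 R=168
Round 4 (k=28): L=168 R=29

Answer: 187,41 41,122 122,168 168,29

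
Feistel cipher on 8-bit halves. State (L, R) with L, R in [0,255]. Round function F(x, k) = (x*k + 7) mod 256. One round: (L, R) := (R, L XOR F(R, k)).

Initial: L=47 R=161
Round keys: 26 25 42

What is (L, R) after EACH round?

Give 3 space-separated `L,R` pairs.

Answer: 161,78 78,4 4,225

Derivation:
Round 1 (k=26): L=161 R=78
Round 2 (k=25): L=78 R=4
Round 3 (k=42): L=4 R=225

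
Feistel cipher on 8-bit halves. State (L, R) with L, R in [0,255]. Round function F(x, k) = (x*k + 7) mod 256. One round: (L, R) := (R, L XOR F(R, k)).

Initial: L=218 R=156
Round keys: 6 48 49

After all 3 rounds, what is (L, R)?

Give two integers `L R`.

Round 1 (k=6): L=156 R=117
Round 2 (k=48): L=117 R=107
Round 3 (k=49): L=107 R=247

Answer: 107 247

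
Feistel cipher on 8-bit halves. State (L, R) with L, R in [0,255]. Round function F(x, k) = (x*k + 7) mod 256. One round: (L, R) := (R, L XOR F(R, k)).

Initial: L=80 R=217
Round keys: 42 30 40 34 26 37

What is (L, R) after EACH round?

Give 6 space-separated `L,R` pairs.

Round 1 (k=42): L=217 R=241
Round 2 (k=30): L=241 R=156
Round 3 (k=40): L=156 R=150
Round 4 (k=34): L=150 R=111
Round 5 (k=26): L=111 R=219
Round 6 (k=37): L=219 R=193

Answer: 217,241 241,156 156,150 150,111 111,219 219,193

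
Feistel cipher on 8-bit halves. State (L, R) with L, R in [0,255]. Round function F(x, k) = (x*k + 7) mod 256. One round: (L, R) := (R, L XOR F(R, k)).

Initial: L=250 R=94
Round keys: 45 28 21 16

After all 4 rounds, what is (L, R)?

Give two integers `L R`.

Round 1 (k=45): L=94 R=119
Round 2 (k=28): L=119 R=85
Round 3 (k=21): L=85 R=119
Round 4 (k=16): L=119 R=34

Answer: 119 34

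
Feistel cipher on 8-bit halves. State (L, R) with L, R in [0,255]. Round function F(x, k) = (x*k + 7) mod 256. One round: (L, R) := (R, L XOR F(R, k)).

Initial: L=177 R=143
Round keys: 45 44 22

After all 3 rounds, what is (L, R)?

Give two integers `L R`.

Answer: 36 132

Derivation:
Round 1 (k=45): L=143 R=155
Round 2 (k=44): L=155 R=36
Round 3 (k=22): L=36 R=132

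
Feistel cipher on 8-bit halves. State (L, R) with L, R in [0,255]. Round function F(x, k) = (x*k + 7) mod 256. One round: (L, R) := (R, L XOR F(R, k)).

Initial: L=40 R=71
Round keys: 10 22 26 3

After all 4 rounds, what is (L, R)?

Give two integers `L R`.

Answer: 126 115

Derivation:
Round 1 (k=10): L=71 R=229
Round 2 (k=22): L=229 R=242
Round 3 (k=26): L=242 R=126
Round 4 (k=3): L=126 R=115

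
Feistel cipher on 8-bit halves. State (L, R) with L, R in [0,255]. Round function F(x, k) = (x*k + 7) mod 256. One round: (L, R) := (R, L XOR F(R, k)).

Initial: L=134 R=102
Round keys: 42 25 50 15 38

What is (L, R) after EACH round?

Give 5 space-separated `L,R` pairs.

Round 1 (k=42): L=102 R=69
Round 2 (k=25): L=69 R=162
Round 3 (k=50): L=162 R=238
Round 4 (k=15): L=238 R=91
Round 5 (k=38): L=91 R=103

Answer: 102,69 69,162 162,238 238,91 91,103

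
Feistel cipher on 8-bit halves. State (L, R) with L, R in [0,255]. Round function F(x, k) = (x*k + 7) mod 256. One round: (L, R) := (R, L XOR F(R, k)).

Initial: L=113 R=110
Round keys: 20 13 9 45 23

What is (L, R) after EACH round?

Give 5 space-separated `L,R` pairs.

Answer: 110,238 238,115 115,252 252,32 32,27

Derivation:
Round 1 (k=20): L=110 R=238
Round 2 (k=13): L=238 R=115
Round 3 (k=9): L=115 R=252
Round 4 (k=45): L=252 R=32
Round 5 (k=23): L=32 R=27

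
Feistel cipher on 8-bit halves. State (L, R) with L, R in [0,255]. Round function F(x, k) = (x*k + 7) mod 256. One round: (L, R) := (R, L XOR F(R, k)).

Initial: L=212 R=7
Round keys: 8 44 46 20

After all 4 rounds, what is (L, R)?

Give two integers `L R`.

Round 1 (k=8): L=7 R=235
Round 2 (k=44): L=235 R=108
Round 3 (k=46): L=108 R=132
Round 4 (k=20): L=132 R=59

Answer: 132 59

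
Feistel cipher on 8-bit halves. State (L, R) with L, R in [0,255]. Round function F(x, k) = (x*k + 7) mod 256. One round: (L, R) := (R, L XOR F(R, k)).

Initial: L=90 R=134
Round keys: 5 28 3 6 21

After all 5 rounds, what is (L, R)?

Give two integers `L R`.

Answer: 64 246

Derivation:
Round 1 (k=5): L=134 R=255
Round 2 (k=28): L=255 R=109
Round 3 (k=3): L=109 R=177
Round 4 (k=6): L=177 R=64
Round 5 (k=21): L=64 R=246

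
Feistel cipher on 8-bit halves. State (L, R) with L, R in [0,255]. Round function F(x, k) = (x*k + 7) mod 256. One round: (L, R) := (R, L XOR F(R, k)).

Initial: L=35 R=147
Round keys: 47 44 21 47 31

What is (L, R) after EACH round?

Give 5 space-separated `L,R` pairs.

Round 1 (k=47): L=147 R=39
Round 2 (k=44): L=39 R=40
Round 3 (k=21): L=40 R=104
Round 4 (k=47): L=104 R=55
Round 5 (k=31): L=55 R=216

Answer: 147,39 39,40 40,104 104,55 55,216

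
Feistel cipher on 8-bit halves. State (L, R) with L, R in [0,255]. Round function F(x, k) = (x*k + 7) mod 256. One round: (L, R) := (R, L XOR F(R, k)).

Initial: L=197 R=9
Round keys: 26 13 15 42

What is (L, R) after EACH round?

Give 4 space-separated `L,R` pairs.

Answer: 9,52 52,162 162,177 177,179

Derivation:
Round 1 (k=26): L=9 R=52
Round 2 (k=13): L=52 R=162
Round 3 (k=15): L=162 R=177
Round 4 (k=42): L=177 R=179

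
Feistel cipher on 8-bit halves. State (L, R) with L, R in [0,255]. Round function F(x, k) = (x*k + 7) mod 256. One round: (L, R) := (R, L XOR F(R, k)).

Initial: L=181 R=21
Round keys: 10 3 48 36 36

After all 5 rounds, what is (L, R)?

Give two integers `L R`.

Round 1 (k=10): L=21 R=108
Round 2 (k=3): L=108 R=94
Round 3 (k=48): L=94 R=203
Round 4 (k=36): L=203 R=205
Round 5 (k=36): L=205 R=16

Answer: 205 16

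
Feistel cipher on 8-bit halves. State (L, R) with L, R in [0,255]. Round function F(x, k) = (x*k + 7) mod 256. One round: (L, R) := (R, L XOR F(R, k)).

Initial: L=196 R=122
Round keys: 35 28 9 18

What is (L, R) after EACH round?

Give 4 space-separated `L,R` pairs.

Round 1 (k=35): L=122 R=113
Round 2 (k=28): L=113 R=25
Round 3 (k=9): L=25 R=153
Round 4 (k=18): L=153 R=208

Answer: 122,113 113,25 25,153 153,208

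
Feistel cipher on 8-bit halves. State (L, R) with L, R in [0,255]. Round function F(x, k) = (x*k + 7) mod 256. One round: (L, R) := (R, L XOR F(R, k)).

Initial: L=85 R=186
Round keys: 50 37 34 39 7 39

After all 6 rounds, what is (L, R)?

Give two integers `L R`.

Round 1 (k=50): L=186 R=14
Round 2 (k=37): L=14 R=183
Round 3 (k=34): L=183 R=91
Round 4 (k=39): L=91 R=83
Round 5 (k=7): L=83 R=23
Round 6 (k=39): L=23 R=219

Answer: 23 219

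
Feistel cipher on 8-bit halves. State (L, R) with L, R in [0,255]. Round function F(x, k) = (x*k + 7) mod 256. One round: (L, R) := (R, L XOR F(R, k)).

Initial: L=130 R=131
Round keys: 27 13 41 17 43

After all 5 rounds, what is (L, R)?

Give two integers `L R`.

Answer: 56 4

Derivation:
Round 1 (k=27): L=131 R=90
Round 2 (k=13): L=90 R=26
Round 3 (k=41): L=26 R=107
Round 4 (k=17): L=107 R=56
Round 5 (k=43): L=56 R=4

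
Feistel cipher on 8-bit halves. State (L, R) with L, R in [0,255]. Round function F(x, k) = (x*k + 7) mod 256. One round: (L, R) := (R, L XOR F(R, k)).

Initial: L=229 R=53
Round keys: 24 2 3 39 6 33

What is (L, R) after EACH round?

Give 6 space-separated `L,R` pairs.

Answer: 53,26 26,14 14,43 43,154 154,136 136,21

Derivation:
Round 1 (k=24): L=53 R=26
Round 2 (k=2): L=26 R=14
Round 3 (k=3): L=14 R=43
Round 4 (k=39): L=43 R=154
Round 5 (k=6): L=154 R=136
Round 6 (k=33): L=136 R=21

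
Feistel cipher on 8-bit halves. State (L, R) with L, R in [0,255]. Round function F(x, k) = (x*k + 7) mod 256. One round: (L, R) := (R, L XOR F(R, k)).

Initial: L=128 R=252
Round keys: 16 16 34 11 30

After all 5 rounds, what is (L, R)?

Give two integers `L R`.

Round 1 (k=16): L=252 R=71
Round 2 (k=16): L=71 R=139
Round 3 (k=34): L=139 R=58
Round 4 (k=11): L=58 R=14
Round 5 (k=30): L=14 R=145

Answer: 14 145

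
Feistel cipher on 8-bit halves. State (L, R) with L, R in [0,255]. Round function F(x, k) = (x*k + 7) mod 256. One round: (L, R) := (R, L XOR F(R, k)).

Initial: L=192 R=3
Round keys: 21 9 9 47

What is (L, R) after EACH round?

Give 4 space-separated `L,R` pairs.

Answer: 3,134 134,190 190,51 51,218

Derivation:
Round 1 (k=21): L=3 R=134
Round 2 (k=9): L=134 R=190
Round 3 (k=9): L=190 R=51
Round 4 (k=47): L=51 R=218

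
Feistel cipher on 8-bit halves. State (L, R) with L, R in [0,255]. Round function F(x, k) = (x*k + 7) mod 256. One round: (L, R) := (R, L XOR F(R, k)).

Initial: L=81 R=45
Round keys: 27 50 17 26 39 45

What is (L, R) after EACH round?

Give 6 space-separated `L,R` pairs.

Round 1 (k=27): L=45 R=151
Round 2 (k=50): L=151 R=168
Round 3 (k=17): L=168 R=184
Round 4 (k=26): L=184 R=31
Round 5 (k=39): L=31 R=120
Round 6 (k=45): L=120 R=0

Answer: 45,151 151,168 168,184 184,31 31,120 120,0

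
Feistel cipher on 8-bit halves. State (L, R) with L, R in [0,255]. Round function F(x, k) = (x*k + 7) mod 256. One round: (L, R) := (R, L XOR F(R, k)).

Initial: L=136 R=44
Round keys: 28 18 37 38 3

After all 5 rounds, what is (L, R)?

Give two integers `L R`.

Answer: 208 12

Derivation:
Round 1 (k=28): L=44 R=95
Round 2 (k=18): L=95 R=153
Round 3 (k=37): L=153 R=123
Round 4 (k=38): L=123 R=208
Round 5 (k=3): L=208 R=12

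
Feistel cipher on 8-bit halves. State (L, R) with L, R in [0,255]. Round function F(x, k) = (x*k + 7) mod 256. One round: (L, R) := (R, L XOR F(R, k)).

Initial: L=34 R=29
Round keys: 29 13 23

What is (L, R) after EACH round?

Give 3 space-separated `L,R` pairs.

Round 1 (k=29): L=29 R=114
Round 2 (k=13): L=114 R=204
Round 3 (k=23): L=204 R=41

Answer: 29,114 114,204 204,41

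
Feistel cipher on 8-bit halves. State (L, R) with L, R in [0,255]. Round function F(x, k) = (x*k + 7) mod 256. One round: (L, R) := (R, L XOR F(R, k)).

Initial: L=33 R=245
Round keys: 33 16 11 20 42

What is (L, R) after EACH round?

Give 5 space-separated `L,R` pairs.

Round 1 (k=33): L=245 R=189
Round 2 (k=16): L=189 R=34
Round 3 (k=11): L=34 R=192
Round 4 (k=20): L=192 R=37
Round 5 (k=42): L=37 R=217

Answer: 245,189 189,34 34,192 192,37 37,217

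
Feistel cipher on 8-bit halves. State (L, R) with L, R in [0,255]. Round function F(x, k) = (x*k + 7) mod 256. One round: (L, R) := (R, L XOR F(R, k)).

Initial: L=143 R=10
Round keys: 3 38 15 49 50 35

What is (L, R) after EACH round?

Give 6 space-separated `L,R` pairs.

Answer: 10,170 170,73 73,228 228,226 226,207 207,182

Derivation:
Round 1 (k=3): L=10 R=170
Round 2 (k=38): L=170 R=73
Round 3 (k=15): L=73 R=228
Round 4 (k=49): L=228 R=226
Round 5 (k=50): L=226 R=207
Round 6 (k=35): L=207 R=182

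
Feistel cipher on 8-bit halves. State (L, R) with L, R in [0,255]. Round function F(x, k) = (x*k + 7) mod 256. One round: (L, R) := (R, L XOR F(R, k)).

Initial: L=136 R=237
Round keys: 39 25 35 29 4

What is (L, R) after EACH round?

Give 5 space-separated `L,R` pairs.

Round 1 (k=39): L=237 R=170
Round 2 (k=25): L=170 R=76
Round 3 (k=35): L=76 R=193
Round 4 (k=29): L=193 R=168
Round 5 (k=4): L=168 R=102

Answer: 237,170 170,76 76,193 193,168 168,102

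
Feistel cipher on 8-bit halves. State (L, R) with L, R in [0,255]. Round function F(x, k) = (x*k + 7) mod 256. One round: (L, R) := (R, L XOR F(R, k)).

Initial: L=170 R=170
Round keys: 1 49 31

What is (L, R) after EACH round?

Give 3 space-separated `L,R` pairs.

Answer: 170,27 27,152 152,116

Derivation:
Round 1 (k=1): L=170 R=27
Round 2 (k=49): L=27 R=152
Round 3 (k=31): L=152 R=116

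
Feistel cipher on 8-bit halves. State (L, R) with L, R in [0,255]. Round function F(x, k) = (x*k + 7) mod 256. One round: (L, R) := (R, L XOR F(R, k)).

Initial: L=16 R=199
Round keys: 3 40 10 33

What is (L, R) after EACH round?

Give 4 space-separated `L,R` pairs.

Answer: 199,76 76,32 32,11 11,82

Derivation:
Round 1 (k=3): L=199 R=76
Round 2 (k=40): L=76 R=32
Round 3 (k=10): L=32 R=11
Round 4 (k=33): L=11 R=82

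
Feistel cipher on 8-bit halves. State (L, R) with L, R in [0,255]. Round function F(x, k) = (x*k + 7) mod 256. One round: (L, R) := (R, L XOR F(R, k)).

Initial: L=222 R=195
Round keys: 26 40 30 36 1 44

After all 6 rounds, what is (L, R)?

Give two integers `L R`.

Round 1 (k=26): L=195 R=11
Round 2 (k=40): L=11 R=124
Round 3 (k=30): L=124 R=132
Round 4 (k=36): L=132 R=235
Round 5 (k=1): L=235 R=118
Round 6 (k=44): L=118 R=164

Answer: 118 164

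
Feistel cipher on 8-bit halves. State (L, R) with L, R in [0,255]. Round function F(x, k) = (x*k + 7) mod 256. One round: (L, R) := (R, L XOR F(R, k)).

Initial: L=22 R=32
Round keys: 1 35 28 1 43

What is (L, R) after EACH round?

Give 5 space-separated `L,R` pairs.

Round 1 (k=1): L=32 R=49
Round 2 (k=35): L=49 R=154
Round 3 (k=28): L=154 R=238
Round 4 (k=1): L=238 R=111
Round 5 (k=43): L=111 R=66

Answer: 32,49 49,154 154,238 238,111 111,66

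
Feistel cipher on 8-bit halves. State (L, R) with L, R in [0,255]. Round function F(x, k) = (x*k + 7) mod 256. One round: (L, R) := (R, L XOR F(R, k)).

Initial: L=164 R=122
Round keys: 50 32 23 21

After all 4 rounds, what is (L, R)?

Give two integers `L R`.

Round 1 (k=50): L=122 R=127
Round 2 (k=32): L=127 R=157
Round 3 (k=23): L=157 R=93
Round 4 (k=21): L=93 R=53

Answer: 93 53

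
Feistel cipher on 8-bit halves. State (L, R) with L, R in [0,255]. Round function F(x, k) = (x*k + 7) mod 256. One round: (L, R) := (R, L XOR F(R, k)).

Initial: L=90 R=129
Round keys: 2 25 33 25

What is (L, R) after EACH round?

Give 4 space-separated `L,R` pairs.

Round 1 (k=2): L=129 R=83
Round 2 (k=25): L=83 R=163
Round 3 (k=33): L=163 R=89
Round 4 (k=25): L=89 R=27

Answer: 129,83 83,163 163,89 89,27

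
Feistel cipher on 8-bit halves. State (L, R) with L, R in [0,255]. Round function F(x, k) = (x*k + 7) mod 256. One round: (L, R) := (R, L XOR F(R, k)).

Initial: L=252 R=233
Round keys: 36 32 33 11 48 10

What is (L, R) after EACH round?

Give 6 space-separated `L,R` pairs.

Round 1 (k=36): L=233 R=55
Round 2 (k=32): L=55 R=14
Round 3 (k=33): L=14 R=226
Round 4 (k=11): L=226 R=179
Round 5 (k=48): L=179 R=117
Round 6 (k=10): L=117 R=42

Answer: 233,55 55,14 14,226 226,179 179,117 117,42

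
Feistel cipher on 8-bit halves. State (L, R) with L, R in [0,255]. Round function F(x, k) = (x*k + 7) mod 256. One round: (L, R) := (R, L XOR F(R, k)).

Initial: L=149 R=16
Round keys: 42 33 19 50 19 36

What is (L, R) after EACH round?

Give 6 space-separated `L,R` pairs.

Round 1 (k=42): L=16 R=50
Round 2 (k=33): L=50 R=105
Round 3 (k=19): L=105 R=224
Round 4 (k=50): L=224 R=174
Round 5 (k=19): L=174 R=17
Round 6 (k=36): L=17 R=197

Answer: 16,50 50,105 105,224 224,174 174,17 17,197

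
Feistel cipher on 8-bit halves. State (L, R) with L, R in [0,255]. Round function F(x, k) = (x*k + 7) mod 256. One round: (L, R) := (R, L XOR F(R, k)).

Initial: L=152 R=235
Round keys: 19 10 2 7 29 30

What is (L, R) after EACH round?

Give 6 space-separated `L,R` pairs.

Round 1 (k=19): L=235 R=224
Round 2 (k=10): L=224 R=44
Round 3 (k=2): L=44 R=191
Round 4 (k=7): L=191 R=108
Round 5 (k=29): L=108 R=252
Round 6 (k=30): L=252 R=227

Answer: 235,224 224,44 44,191 191,108 108,252 252,227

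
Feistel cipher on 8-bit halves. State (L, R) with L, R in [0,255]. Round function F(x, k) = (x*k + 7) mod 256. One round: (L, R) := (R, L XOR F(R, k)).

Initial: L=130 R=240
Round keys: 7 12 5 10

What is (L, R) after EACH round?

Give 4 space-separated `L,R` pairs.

Answer: 240,21 21,243 243,211 211,182

Derivation:
Round 1 (k=7): L=240 R=21
Round 2 (k=12): L=21 R=243
Round 3 (k=5): L=243 R=211
Round 4 (k=10): L=211 R=182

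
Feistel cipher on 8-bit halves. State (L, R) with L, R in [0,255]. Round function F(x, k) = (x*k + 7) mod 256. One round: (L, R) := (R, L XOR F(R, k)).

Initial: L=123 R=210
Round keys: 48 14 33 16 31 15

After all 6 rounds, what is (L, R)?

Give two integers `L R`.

Round 1 (k=48): L=210 R=28
Round 2 (k=14): L=28 R=93
Round 3 (k=33): L=93 R=24
Round 4 (k=16): L=24 R=218
Round 5 (k=31): L=218 R=117
Round 6 (k=15): L=117 R=56

Answer: 117 56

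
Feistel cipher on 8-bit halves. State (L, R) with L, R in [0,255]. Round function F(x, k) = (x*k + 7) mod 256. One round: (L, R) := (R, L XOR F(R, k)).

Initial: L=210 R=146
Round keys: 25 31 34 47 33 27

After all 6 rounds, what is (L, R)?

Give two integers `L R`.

Answer: 64 246

Derivation:
Round 1 (k=25): L=146 R=155
Round 2 (k=31): L=155 R=94
Round 3 (k=34): L=94 R=24
Round 4 (k=47): L=24 R=49
Round 5 (k=33): L=49 R=64
Round 6 (k=27): L=64 R=246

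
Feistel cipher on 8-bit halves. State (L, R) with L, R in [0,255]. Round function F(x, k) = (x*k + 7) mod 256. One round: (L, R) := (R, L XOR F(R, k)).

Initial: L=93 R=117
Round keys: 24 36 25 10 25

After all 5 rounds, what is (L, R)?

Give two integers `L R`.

Answer: 127 253

Derivation:
Round 1 (k=24): L=117 R=162
Round 2 (k=36): L=162 R=186
Round 3 (k=25): L=186 R=147
Round 4 (k=10): L=147 R=127
Round 5 (k=25): L=127 R=253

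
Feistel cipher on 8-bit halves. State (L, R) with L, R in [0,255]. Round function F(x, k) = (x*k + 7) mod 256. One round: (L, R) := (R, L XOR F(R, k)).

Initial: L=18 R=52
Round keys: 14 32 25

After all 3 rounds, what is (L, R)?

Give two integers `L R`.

Round 1 (k=14): L=52 R=205
Round 2 (k=32): L=205 R=147
Round 3 (k=25): L=147 R=175

Answer: 147 175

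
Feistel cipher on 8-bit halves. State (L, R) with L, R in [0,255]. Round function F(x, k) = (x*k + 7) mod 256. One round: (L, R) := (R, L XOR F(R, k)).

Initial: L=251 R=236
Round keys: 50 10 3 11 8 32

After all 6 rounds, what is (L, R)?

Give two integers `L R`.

Round 1 (k=50): L=236 R=228
Round 2 (k=10): L=228 R=3
Round 3 (k=3): L=3 R=244
Round 4 (k=11): L=244 R=128
Round 5 (k=8): L=128 R=243
Round 6 (k=32): L=243 R=231

Answer: 243 231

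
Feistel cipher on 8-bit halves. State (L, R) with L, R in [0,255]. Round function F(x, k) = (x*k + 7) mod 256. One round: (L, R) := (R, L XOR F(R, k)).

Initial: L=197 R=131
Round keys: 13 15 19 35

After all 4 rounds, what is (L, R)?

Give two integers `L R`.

Answer: 15 219

Derivation:
Round 1 (k=13): L=131 R=107
Round 2 (k=15): L=107 R=207
Round 3 (k=19): L=207 R=15
Round 4 (k=35): L=15 R=219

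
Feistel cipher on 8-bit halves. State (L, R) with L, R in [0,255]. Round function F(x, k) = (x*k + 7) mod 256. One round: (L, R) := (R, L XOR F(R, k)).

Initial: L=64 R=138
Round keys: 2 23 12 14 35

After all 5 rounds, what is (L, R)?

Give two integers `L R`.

Round 1 (k=2): L=138 R=91
Round 2 (k=23): L=91 R=190
Round 3 (k=12): L=190 R=180
Round 4 (k=14): L=180 R=97
Round 5 (k=35): L=97 R=254

Answer: 97 254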